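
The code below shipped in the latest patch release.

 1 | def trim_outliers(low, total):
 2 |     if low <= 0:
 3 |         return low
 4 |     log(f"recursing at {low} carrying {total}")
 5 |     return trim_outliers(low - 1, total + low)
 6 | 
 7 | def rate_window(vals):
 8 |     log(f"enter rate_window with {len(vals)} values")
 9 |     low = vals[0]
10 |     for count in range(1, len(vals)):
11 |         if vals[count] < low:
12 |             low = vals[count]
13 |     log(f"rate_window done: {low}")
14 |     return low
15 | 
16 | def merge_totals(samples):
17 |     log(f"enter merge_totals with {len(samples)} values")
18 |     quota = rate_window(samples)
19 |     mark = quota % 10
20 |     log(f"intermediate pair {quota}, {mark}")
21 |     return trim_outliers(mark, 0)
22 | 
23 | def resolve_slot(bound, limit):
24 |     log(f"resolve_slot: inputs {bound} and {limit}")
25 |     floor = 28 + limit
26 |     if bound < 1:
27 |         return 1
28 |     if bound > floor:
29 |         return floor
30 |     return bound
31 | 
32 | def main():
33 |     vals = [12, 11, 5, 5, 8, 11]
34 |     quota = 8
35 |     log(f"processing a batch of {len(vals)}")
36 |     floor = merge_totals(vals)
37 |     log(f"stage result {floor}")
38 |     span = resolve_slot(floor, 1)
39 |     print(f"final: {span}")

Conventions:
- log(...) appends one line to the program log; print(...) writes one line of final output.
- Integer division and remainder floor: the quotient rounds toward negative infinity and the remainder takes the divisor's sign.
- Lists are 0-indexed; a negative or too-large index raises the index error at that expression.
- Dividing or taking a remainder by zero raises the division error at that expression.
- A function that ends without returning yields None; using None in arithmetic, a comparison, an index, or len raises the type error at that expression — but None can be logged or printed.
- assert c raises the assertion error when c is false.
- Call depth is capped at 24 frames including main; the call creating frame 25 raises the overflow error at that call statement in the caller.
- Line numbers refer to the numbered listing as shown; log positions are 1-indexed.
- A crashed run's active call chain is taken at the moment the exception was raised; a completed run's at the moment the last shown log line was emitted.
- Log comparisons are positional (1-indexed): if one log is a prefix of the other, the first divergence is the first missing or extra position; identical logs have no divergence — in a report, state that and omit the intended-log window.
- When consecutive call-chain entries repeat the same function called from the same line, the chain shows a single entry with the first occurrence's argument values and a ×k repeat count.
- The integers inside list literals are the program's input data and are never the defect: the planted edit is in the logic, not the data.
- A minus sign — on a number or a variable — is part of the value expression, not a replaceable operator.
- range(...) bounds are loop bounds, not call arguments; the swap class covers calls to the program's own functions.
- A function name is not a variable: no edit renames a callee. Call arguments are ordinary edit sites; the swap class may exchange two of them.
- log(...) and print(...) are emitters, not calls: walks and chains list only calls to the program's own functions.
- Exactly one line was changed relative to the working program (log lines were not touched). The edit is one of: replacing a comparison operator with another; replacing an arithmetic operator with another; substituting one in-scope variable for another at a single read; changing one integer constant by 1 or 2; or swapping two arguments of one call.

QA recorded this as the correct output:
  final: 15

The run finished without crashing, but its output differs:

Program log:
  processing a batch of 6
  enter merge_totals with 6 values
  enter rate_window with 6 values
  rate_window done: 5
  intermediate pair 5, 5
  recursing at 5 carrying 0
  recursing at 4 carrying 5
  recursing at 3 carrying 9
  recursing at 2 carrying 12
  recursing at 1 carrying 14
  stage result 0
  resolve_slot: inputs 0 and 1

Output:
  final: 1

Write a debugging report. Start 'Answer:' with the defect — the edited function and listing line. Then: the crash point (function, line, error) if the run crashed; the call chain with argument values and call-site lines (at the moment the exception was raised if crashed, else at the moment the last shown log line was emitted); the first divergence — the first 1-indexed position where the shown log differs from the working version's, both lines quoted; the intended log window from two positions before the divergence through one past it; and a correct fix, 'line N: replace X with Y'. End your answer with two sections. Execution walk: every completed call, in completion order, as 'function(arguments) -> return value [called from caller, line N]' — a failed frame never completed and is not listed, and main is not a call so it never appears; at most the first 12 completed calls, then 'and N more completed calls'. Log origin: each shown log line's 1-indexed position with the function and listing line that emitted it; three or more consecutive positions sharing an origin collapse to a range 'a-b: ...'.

Answer: the defect is in trim_outliers at line 3.
Key observation: Log line 11 is where behavior first shows: 'stage result 0' appears instead of 'stage result 15'.
Call chain: main -> resolve_slot(0, 1) (called at line 38).
First divergence: at position 11 the run shows 'stage result 0' where the working version logs 'stage result 15'.
Intended log window:
  9: recursing at 2 carrying 12
  10: recursing at 1 carrying 14
  11: stage result 15
  12: resolve_slot: inputs 15 and 1
Execution walk:
  rate_window([12, 11, 5, 5, 8, 11]) -> 5  [called from merge_totals, line 18]
  trim_outliers(0, 15) -> 0  [called from trim_outliers, line 5]
  trim_outliers(1, 14) -> 0  [called from trim_outliers, line 5]
  trim_outliers(2, 12) -> 0  [called from trim_outliers, line 5]
  trim_outliers(3, 9) -> 0  [called from trim_outliers, line 5]
  trim_outliers(4, 5) -> 0  [called from trim_outliers, line 5]
  trim_outliers(5, 0) -> 0  [called from merge_totals, line 21]
  merge_totals([12, 11, 5, 5, 8, 11]) -> 0  [called from main, line 36]
  resolve_slot(0, 1) -> 1  [called from main, line 38]
Log line origins:
  1: logged in main at line 35
  2: logged in merge_totals at line 17
  3: logged in rate_window at line 8
  4: logged in rate_window at line 13
  5: logged in merge_totals at line 20
  6-10: logged in trim_outliers at line 4
  11: logged in main at line 37
  12: logged in resolve_slot at line 24
A correct fix: line 3: replace `low` with `total`.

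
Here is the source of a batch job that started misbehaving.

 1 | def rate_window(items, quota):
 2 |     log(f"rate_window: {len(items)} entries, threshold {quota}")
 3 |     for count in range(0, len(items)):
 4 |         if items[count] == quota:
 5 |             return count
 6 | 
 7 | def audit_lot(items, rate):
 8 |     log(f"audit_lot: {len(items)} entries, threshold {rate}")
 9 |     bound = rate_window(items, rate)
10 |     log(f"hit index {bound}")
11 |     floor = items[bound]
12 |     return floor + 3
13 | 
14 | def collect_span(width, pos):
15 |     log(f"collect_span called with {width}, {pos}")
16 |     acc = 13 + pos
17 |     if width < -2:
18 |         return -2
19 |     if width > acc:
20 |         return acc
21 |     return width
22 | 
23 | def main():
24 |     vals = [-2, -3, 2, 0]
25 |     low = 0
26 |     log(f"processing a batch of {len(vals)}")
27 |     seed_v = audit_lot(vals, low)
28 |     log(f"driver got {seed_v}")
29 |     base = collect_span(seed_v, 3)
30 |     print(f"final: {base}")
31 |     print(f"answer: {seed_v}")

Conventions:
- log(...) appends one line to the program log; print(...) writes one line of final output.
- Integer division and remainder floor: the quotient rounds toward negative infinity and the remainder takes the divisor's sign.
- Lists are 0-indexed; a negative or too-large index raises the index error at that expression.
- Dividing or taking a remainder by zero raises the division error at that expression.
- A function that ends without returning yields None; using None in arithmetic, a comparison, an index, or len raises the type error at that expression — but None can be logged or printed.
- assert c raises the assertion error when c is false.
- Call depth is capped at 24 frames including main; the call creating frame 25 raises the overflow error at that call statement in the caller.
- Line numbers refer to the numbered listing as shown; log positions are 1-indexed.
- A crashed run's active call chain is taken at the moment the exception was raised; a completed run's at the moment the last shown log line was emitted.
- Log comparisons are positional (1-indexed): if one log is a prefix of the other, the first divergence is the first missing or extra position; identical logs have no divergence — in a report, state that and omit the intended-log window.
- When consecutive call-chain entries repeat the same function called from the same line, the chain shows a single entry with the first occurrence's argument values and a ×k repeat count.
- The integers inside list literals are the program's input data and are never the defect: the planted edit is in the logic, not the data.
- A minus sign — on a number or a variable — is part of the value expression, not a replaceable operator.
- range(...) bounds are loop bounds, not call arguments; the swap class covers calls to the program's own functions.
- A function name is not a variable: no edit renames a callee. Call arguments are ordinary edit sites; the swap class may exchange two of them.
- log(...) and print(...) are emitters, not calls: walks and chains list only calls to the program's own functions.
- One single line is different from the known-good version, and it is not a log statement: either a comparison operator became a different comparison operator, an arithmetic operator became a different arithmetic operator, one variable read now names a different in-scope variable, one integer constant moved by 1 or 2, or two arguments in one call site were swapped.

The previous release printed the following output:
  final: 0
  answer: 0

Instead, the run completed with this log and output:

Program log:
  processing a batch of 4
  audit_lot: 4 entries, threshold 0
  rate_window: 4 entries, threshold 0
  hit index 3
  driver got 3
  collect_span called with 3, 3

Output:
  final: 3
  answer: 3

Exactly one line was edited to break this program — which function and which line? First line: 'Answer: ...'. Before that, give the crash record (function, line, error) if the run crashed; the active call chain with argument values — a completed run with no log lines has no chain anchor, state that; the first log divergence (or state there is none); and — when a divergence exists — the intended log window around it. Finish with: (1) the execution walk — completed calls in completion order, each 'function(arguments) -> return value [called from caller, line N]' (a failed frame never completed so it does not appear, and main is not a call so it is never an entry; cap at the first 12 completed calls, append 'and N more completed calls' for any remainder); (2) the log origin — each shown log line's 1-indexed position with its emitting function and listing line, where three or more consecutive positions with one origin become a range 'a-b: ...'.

Answer: the defect is in audit_lot at line 12.
The tell: The earliest visible damage is log position 5 — 'driver got 3' rather than the intended 'driver got 0'.
Call chain: main -> collect_span(3, 3) (called at line 29).
First divergence: position 5; shown 'driver got 3' vs intended 'driver got 0'.
Intended log window:
  3: rate_window: 4 entries, threshold 0
  4: hit index 3
  5: driver got 0
  6: collect_span called with 0, 3
Execution walk:
  rate_window([-2, -3, 2, 0], 0) -> 3  [called from audit_lot, line 9]
  audit_lot([-2, -3, 2, 0], 0) -> 3  [called from main, line 27]
  collect_span(3, 3) -> 3  [called from main, line 29]
Log origins:
  1: logged in main at line 26
  2: logged in audit_lot at line 8
  3: logged in rate_window at line 2
  4: logged in audit_lot at line 10
  5: logged in main at line 28
  6: logged in collect_span at line 15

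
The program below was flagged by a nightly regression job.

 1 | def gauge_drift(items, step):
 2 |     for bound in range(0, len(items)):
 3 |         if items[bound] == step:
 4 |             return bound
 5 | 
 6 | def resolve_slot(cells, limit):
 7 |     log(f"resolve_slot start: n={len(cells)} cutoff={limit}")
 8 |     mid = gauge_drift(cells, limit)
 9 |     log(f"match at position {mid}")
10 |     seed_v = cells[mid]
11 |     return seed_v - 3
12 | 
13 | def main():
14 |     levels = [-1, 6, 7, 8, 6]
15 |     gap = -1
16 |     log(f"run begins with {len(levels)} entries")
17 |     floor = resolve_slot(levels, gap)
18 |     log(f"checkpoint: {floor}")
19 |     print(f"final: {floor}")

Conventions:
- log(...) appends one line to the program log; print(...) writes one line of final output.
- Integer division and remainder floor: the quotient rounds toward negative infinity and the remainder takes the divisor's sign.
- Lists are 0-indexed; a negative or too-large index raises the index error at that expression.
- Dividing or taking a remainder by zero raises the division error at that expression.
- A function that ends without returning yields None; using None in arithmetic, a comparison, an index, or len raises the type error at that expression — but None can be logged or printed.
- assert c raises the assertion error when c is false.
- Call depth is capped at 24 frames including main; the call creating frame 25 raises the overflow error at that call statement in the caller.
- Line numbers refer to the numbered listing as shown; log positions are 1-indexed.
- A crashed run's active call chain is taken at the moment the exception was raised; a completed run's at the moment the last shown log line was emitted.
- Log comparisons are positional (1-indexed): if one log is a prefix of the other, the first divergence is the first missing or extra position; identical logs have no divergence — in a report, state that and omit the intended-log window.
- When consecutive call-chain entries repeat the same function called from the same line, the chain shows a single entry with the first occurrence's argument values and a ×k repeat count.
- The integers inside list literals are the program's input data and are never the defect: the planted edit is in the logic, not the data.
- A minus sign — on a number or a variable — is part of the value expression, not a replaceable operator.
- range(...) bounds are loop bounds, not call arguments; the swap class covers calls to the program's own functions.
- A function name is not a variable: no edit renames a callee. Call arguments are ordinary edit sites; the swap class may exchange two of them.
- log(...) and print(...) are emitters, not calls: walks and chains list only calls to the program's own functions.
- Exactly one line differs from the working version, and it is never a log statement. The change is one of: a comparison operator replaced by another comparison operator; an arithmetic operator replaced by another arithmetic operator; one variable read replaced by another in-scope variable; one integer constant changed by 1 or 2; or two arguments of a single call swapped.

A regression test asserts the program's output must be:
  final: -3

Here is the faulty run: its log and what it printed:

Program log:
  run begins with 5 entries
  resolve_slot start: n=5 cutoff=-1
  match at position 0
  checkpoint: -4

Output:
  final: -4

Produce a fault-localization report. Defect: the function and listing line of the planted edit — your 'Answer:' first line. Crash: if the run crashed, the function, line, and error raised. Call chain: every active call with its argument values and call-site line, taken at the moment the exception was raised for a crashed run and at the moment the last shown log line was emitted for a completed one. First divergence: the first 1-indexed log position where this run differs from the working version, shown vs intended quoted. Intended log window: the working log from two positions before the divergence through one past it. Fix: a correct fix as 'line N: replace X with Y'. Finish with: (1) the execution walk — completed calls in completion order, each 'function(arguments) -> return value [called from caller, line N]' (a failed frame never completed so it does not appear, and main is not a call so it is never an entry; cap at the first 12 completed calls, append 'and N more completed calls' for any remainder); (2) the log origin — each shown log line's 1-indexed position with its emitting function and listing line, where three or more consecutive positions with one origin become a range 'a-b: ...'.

Answer: the defect is in resolve_slot at line 11.
Core observation: The earliest visible damage is log position 4 — 'checkpoint: -4' rather than the intended 'checkpoint: -3'.
Call chain: main.
First divergence: position 4 — the shown line 'checkpoint: -4' should read 'checkpoint: -3'.
Intended log window:
  2: resolve_slot start: n=5 cutoff=-1
  3: match at position 0
  4: checkpoint: -3
Execution walk:
  gauge_drift([-1, 6, 7, 8, 6], -1) -> 0  [called from resolve_slot, line 8]
  resolve_slot([-1, 6, 7, 8, 6], -1) -> -4  [called from main, line 17]
Origin of each log line:
  1: from main, line 16
  2: from resolve_slot, line 7
  3: from resolve_slot, line 9
  4: from main, line 18
A correct fix: line 11: replace `-` with `*`.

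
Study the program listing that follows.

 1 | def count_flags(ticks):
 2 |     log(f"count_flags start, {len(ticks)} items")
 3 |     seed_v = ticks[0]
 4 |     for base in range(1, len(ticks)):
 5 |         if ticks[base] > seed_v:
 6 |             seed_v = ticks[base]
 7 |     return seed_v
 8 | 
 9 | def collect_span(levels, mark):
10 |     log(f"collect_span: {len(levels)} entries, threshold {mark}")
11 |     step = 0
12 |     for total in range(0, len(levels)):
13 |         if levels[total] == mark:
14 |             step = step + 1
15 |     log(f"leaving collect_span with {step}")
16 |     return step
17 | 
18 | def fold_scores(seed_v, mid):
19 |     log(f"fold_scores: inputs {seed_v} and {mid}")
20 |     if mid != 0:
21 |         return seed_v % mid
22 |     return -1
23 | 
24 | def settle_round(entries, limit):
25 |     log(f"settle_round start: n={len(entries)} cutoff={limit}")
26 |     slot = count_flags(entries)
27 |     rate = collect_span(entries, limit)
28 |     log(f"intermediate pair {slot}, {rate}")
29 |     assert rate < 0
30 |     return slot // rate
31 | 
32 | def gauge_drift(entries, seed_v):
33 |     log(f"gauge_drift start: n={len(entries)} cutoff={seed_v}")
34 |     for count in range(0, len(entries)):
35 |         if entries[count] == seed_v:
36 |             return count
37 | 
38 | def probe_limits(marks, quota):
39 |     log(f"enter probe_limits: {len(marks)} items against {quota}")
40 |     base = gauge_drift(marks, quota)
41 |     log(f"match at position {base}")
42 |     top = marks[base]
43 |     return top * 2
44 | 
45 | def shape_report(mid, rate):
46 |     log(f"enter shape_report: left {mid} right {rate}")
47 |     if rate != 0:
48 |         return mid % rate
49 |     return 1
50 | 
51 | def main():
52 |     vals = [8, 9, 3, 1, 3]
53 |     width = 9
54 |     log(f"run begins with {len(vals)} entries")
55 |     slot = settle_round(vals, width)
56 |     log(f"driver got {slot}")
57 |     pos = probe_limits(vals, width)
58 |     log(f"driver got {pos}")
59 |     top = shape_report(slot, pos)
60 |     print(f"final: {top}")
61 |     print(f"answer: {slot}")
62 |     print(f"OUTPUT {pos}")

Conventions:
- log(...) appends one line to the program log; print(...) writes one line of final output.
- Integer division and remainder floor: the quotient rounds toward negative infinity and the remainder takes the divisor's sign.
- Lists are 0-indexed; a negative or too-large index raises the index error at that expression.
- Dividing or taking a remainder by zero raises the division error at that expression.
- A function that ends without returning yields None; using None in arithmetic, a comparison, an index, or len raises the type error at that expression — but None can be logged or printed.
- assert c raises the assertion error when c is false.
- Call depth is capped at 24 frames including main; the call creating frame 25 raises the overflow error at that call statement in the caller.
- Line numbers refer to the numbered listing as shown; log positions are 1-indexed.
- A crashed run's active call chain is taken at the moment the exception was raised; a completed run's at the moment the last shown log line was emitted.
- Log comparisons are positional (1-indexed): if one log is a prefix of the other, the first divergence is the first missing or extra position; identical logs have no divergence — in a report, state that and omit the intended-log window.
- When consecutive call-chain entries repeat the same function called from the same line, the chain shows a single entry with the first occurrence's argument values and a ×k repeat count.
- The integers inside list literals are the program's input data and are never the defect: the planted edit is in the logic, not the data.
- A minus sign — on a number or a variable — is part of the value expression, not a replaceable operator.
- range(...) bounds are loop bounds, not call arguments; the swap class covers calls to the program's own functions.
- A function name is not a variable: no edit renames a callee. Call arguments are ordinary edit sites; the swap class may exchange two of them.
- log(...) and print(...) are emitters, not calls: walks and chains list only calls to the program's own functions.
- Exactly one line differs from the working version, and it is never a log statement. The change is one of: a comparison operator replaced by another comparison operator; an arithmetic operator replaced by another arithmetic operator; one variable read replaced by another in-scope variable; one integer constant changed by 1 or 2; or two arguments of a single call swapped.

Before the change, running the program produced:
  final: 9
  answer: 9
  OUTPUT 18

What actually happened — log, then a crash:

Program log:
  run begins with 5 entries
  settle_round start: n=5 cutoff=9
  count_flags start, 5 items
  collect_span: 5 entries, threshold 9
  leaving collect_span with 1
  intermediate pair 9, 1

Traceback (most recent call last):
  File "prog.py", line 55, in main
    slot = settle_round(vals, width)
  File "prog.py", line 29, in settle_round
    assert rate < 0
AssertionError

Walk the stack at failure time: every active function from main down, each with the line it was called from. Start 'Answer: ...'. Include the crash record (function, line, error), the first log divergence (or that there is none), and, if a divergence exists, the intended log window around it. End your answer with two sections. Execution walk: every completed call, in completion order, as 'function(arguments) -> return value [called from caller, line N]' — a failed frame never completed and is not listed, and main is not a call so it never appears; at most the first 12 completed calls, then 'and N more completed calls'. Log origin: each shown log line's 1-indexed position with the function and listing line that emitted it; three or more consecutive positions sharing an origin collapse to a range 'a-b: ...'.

Answer: main -> settle_round (called at line 55).
Core observation: Only 6 log lines were emitted before the run died; the intended continuation was 'driver got 9'.
Crash: settle_round, line 29, AssertionError.
First divergence: position 7 — the faulty run's log ends after 6 lines; the working version continues with 'driver got 9'.
Intended log window:
  5: leaving collect_span with 1
  6: intermediate pair 9, 1
  7: driver got 9
  8: enter probe_limits: 5 items against 9
Execution walk:
  count_flags([8, 9, 3, 1, 3]) -> 9  [called from settle_round, line 26]
  collect_span([8, 9, 3, 1, 3], 9) -> 1  [called from settle_round, line 27]
Log line origins:
  1: from main, line 54
  2: from settle_round, line 25
  3: from count_flags, line 2
  4: from collect_span, line 10
  5: from collect_span, line 15
  6: from settle_round, line 28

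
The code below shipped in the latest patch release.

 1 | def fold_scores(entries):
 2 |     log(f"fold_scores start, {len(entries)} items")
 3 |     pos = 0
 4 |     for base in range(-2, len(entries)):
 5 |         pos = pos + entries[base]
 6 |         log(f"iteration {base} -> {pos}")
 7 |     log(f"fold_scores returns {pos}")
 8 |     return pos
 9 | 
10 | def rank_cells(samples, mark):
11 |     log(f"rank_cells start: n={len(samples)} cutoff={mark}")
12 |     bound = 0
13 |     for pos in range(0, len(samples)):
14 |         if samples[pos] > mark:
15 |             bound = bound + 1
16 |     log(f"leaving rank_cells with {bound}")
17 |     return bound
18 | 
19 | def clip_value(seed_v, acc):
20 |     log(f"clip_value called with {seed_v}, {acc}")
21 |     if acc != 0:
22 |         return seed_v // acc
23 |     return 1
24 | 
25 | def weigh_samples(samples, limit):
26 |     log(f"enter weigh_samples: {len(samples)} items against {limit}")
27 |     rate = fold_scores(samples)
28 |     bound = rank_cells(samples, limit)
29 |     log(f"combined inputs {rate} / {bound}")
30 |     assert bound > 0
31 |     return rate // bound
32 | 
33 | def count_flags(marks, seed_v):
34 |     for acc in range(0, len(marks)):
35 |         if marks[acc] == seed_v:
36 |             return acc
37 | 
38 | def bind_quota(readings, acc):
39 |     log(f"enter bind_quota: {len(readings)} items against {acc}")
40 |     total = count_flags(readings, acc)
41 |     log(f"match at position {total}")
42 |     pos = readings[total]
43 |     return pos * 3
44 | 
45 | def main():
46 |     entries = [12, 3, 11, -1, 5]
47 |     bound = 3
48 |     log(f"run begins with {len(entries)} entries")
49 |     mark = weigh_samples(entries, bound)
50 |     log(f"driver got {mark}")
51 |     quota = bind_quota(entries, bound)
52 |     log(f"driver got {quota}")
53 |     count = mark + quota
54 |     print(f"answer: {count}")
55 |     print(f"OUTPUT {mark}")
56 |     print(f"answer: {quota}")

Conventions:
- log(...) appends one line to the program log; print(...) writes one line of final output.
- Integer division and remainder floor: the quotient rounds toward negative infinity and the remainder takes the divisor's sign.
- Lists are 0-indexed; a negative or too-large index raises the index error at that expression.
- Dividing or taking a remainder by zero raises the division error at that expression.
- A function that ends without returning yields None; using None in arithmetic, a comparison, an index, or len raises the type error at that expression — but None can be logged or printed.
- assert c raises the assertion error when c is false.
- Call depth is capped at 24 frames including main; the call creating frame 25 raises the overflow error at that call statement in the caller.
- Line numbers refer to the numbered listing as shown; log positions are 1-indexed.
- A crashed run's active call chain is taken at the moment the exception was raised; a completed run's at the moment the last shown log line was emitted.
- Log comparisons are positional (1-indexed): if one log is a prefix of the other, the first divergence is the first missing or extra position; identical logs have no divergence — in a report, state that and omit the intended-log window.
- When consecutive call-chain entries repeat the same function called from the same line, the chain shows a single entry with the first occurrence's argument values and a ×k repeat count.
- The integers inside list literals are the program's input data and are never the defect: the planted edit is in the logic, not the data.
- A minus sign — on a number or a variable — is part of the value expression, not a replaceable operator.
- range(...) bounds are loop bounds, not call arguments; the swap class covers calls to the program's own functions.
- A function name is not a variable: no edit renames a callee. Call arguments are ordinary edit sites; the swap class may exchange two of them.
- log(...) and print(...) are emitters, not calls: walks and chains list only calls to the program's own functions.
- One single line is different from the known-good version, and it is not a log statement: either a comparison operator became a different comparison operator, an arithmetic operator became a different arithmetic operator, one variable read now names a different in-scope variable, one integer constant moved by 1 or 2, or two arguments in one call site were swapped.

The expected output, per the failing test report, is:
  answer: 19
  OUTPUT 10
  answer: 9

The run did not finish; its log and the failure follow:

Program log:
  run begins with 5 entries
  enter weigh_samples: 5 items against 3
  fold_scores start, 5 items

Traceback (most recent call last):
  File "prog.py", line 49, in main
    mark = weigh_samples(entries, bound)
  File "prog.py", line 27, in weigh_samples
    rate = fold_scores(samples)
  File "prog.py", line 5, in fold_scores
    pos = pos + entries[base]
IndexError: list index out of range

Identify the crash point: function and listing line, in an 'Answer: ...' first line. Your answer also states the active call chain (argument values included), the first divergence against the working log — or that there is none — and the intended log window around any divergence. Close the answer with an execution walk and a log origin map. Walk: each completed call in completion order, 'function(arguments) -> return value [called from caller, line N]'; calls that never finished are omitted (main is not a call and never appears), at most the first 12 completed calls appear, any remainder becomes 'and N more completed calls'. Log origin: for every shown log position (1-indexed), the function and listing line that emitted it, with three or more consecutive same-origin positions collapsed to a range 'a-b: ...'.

Answer: the error was raised in fold_scores, line 5.
Key observation: After 3 matching log lines the faulty run goes silent, while the working version continues with 'iteration 0 -> 12'.
Call chain: main -> weigh_samples([12, 3, 11, -1, 5], 3) (called at line 49) -> fold_scores([12, 3, 11, -1, 5]) (called at line 27).
First divergence: position 4 — the faulty run's log ends after 3 lines; the working version continues with 'iteration 0 -> 12'.
Intended log window:
  2: enter weigh_samples: 5 items against 3
  3: fold_scores start, 5 items
  4: iteration 0 -> 12
  5: iteration 1 -> 15
Execution walk:
  (no call completed)
Origin of each log line:
  1: from main, line 48
  2: from weigh_samples, line 26
  3: from fold_scores, line 2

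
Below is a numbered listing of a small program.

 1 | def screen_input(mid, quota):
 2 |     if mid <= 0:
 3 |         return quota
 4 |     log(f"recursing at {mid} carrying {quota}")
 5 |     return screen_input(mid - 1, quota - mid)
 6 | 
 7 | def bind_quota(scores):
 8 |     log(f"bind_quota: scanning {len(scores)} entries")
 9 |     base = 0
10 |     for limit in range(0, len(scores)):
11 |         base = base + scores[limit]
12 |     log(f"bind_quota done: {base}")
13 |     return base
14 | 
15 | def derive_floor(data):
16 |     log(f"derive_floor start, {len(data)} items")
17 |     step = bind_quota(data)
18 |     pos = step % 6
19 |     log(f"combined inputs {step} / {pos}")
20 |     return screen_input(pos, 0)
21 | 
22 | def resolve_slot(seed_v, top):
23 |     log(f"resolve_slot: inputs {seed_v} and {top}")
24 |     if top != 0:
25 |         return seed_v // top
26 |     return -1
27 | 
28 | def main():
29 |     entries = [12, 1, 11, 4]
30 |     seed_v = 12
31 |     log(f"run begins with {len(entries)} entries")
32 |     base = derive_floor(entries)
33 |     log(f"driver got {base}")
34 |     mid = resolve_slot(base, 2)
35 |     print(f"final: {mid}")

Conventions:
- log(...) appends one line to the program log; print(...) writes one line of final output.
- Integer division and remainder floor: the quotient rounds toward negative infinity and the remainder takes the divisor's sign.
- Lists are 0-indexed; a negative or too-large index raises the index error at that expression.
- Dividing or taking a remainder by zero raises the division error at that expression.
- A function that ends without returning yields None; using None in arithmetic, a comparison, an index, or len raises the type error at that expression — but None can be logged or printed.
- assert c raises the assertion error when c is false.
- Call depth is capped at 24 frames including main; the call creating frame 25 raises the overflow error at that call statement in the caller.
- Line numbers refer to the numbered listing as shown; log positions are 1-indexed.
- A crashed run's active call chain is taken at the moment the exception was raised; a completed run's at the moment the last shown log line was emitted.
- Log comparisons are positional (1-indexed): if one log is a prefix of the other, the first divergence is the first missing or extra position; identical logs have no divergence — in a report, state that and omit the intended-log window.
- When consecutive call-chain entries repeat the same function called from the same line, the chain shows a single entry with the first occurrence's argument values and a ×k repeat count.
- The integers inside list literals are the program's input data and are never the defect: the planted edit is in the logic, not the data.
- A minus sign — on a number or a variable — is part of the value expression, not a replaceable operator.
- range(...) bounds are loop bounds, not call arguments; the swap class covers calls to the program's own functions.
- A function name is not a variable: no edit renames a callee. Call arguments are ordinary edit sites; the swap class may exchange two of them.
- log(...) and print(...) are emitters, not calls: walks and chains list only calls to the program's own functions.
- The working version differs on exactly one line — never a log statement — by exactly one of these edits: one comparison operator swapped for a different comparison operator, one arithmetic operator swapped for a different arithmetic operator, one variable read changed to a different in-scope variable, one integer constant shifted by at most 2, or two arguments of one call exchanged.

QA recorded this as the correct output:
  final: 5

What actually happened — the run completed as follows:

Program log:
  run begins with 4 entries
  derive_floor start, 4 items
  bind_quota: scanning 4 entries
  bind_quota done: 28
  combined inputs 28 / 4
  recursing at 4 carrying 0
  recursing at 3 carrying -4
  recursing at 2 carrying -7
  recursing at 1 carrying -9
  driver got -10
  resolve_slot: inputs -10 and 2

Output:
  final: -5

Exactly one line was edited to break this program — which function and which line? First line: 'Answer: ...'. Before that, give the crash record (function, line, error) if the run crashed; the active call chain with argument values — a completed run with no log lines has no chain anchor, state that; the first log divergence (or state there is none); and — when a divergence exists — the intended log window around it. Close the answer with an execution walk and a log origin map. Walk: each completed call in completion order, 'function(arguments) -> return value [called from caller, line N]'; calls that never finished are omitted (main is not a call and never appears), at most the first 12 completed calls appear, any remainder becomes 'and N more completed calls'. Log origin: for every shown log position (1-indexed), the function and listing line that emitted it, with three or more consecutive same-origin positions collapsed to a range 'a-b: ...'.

Answer: the defect is in screen_input at line 5.
Key observation: At log position 7 the runs split — shown 'recursing at 3 carrying -4', but the working version logs 'recursing at 3 carrying 4'.
Call chain: main -> resolve_slot(-10, 2) (called at line 34).
First divergence: position 7; shown 'recursing at 3 carrying -4' vs intended 'recursing at 3 carrying 4'.
Intended log window:
  5: combined inputs 28 / 4
  6: recursing at 4 carrying 0
  7: recursing at 3 carrying 4
  8: recursing at 2 carrying 7
Execution walk:
  bind_quota([12, 1, 11, 4]) -> 28  [called from derive_floor, line 17]
  screen_input(0, -10) -> -10  [called from screen_input, line 5]
  screen_input(1, -9) -> -10  [called from screen_input, line 5]
  screen_input(2, -7) -> -10  [called from screen_input, line 5]
  screen_input(3, -4) -> -10  [called from screen_input, line 5]
  screen_input(4, 0) -> -10  [called from derive_floor, line 20]
  derive_floor([12, 1, 11, 4]) -> -10  [called from main, line 32]
  resolve_slot(-10, 2) -> -5  [called from main, line 34]
Log origin:
  1 — main, line 31
  2 — derive_floor, line 16
  3 — bind_quota, line 8
  4 — bind_quota, line 12
  5 — derive_floor, line 19
  6-9 — screen_input, line 4
  10 — main, line 33
  11 — resolve_slot, line 23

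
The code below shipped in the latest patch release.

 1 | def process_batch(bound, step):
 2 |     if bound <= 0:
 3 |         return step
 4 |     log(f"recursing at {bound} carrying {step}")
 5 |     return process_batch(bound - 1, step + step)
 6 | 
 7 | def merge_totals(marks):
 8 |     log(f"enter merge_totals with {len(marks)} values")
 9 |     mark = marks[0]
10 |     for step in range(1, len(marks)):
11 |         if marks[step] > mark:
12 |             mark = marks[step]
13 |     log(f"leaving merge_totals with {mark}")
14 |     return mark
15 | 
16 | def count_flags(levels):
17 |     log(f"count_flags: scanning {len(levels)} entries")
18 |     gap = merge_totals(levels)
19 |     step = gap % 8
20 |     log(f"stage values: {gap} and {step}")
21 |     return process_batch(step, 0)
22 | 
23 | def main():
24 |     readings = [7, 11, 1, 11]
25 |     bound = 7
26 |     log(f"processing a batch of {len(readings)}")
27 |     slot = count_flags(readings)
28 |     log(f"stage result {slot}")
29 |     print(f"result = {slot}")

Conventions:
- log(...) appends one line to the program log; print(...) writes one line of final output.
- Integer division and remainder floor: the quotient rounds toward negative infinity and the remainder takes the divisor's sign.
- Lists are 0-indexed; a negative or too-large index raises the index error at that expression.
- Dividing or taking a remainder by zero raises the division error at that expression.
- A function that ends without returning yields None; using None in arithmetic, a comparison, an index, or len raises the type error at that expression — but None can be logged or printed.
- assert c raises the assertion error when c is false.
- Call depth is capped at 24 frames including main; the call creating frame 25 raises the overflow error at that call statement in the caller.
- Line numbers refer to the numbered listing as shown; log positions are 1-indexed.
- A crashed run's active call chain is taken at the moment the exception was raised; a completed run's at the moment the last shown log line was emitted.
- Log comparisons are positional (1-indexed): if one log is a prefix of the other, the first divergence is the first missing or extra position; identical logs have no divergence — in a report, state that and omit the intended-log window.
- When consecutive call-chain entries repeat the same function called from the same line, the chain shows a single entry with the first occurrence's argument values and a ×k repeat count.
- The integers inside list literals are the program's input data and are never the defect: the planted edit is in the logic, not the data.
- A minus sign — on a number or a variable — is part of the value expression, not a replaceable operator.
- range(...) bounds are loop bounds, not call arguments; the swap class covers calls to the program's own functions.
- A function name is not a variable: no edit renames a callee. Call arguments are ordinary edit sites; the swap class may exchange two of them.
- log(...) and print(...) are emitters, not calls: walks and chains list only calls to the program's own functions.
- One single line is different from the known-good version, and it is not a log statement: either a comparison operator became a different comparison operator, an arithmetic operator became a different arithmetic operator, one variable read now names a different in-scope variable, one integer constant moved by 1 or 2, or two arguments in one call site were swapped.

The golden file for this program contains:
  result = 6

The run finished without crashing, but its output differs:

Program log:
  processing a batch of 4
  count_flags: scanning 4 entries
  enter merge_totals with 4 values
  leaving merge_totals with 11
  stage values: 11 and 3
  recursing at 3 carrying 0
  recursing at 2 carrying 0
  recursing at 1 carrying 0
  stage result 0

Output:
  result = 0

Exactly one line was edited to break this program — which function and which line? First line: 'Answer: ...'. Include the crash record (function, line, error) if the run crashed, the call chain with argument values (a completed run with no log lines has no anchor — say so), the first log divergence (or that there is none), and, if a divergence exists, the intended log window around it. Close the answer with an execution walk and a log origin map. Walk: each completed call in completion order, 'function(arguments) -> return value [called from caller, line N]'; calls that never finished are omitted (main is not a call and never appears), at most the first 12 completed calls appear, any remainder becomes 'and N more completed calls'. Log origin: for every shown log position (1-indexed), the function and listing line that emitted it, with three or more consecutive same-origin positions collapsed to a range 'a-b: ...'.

Answer: the defect is in process_batch at line 5.
Key fact: The log first diverges at position 7: the faulty run prints 'recursing at 2 carrying 0' where the working version prints 'recursing at 2 carrying 3'.
Call chain: main.
First divergence: position 7; shown 'recursing at 2 carrying 0' vs intended 'recursing at 2 carrying 3'.
Intended log window:
  5: stage values: 11 and 3
  6: recursing at 3 carrying 0
  7: recursing at 2 carrying 3
  8: recursing at 1 carrying 5
Execution walk:
  merge_totals([7, 11, 1, 11]) -> 11  [called from count_flags, line 18]
  process_batch(0, 0) -> 0  [called from process_batch, line 5]
  process_batch(1, 0) -> 0  [called from process_batch, line 5]
  process_batch(2, 0) -> 0  [called from process_batch, line 5]
  process_batch(3, 0) -> 0  [called from count_flags, line 21]
  count_flags([7, 11, 1, 11]) -> 0  [called from main, line 27]
Log line origins:
  1 — main, line 26
  2 — count_flags, line 17
  3 — merge_totals, line 8
  4 — merge_totals, line 13
  5 — count_flags, line 20
  6-8 — process_batch, line 4
  9 — main, line 28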